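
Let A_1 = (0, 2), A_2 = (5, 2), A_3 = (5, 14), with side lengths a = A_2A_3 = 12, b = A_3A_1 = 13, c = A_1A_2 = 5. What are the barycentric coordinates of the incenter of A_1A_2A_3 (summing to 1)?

The incenter has barycentric coordinates proportional to the opposite side lengths: (12 : 13 : 5).
Normalizing by 12+13+5 = 30 gives (2/5, 13/30, 1/6).

(2/5, 13/30, 1/6)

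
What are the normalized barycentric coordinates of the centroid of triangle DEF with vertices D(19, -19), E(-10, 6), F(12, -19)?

(1/3, 1/3, 1/3)

The centroid is the average of the vertices, so each weight is 1/3.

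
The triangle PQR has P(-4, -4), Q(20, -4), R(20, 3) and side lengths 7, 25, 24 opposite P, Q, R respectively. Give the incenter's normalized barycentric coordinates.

The incenter has barycentric coordinates proportional to the opposite side lengths: (7 : 25 : 24).
Normalizing by 7+25+24 = 56 gives (1/8, 25/56, 3/7).

(1/8, 25/56, 3/7)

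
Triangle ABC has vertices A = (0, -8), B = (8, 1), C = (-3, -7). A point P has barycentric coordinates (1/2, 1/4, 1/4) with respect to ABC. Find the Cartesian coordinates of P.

(5/4, -11/2)

P = (1/2)·A + (1/4)·B + (1/4)·C.
x-coordinate: (1/2)·0 + (1/4)·8 + (1/4)·(-3) = 5/4.
y-coordinate: (1/2)·(-8) + (1/4)·1 + (1/4)·(-7) = -11/2.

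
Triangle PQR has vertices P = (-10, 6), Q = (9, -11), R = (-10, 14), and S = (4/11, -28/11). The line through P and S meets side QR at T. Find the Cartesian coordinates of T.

Barycentric coordinates of S with respect to PQR: (4/11, 6/11, 1/11).
On side QR the P-coordinate is zero; dropping S's P-weight 4/11 and renormalizing the remaining 6/11 : 1/11 gives weights 6/7, 1/7 on Q, R.
T = (6/7)·(9, -11) + (1/7)·(-10, 14) = (44/7, -52/7).

(44/7, -52/7)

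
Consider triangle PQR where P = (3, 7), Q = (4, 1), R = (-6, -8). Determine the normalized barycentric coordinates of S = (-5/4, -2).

(1/4, 1/4, 1/2)

Signed area of the reference triangle: [PQR] = ½·(3·(1−(-8)) + 4·(-8−7) + (-6)·(7−1)) = ½·(27 − 60 − 36) = -69/2.
[SQR] = ½·((-5/4)·(1−(-8)) + 4·(-8−(-2)) + (-6)·(-2−1)) = ½·(-45/4 − 24 + 18) = -69/8, so the P-coordinate is (-69/8)/(-69/2) = 1/4.
[PSR] = ½·(3·(-2−(-8)) + (-5/4)·(-8−7) + (-6)·(7−(-2))) = ½·(18 + 75/4 − 54) = -69/8, so the Q-coordinate is 1/4.
[PQS] = ½·(3·(1−(-2)) + 4·(-2−7) + (-5/4)·(7−1)) = ½·(9 − 36 − 15/2) = -69/4, so the R-coordinate is 1/2.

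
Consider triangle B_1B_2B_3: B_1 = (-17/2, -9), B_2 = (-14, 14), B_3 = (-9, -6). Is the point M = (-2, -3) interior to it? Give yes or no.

no

Barycentric coordinates of M: (-31, -9/2, 73/2).
The three coordinates are negative, negative, positive; a point is interior exactly when all three are positive.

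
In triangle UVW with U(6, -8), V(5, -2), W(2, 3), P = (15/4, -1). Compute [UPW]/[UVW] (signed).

1/4

[UVW] = ½·(6·(-2−3) + 5·(3−(-8)) + 2·(-8−(-2))) = ½·(-30 + 55 − 12) = 13/2.
[UPW] = ½·(6·(-1−3) + (15/4)·(3−(-8)) + 2·(-8−(-1))) = ½·(-24 + 165/4 − 14) = 13/8, so the ratio is (13/8)/(13/2) = 1/4.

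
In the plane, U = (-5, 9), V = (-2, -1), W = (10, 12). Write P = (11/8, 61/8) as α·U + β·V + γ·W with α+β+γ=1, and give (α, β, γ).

Signed area of the reference triangle: [UVW] = ½·((-5)·(-1−12) + (-2)·(12−9) + 10·(9−(-1))) = ½·(65 − 6 + 100) = 159/2.
[PVW] = ½·((11/8)·(-1−12) + (-2)·(12−(61/8)) + 10·(61/8−(-1))) = ½·(-143/8 − 35/4 + 345/4) = 477/16, so the U-coordinate is (477/16)/(159/2) = 3/8.
[UPW] = ½·((-5)·(61/8−12) + (11/8)·(12−9) + 10·(9−(61/8))) = ½·(175/8 + 33/8 + 55/4) = 159/8, so the V-coordinate is 1/4.
[UVP] = ½·((-5)·(-1−(61/8)) + (-2)·(61/8−9) + (11/8)·(9−(-1))) = ½·(345/8 + 11/4 + 55/4) = 477/16, so the W-coordinate is 3/8.
Check: 3/8 + 1/4 + 3/8 = 1.

(3/8, 1/4, 3/8)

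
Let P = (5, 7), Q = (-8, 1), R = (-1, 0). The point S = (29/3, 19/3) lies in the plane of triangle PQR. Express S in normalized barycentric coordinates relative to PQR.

(1, -2/3, 2/3)

Signed area of the reference triangle: [PQR] = ½·(5·(1−0) + (-8)·(0−7) + (-1)·(7−1)) = ½·(5 + 56 − 6) = 55/2.
[SQR] = ½·((29/3)·(1−0) + (-8)·(0−(19/3)) + (-1)·(19/3−1)) = ½·(29/3 + 152/3 − 16/3) = 55/2, so the P-coordinate is (55/2)/(55/2) = 1.
[PSR] = ½·(5·(19/3−0) + (29/3)·(0−7) + (-1)·(7−(19/3))) = ½·(95/3 − 203/3 − 2/3) = -55/3, so the Q-coordinate is -2/3.
[PQS] = ½·(5·(1−(19/3)) + (-8)·(19/3−7) + (29/3)·(7−1)) = ½·(-80/3 + 16/3 + 58) = 55/3, so the R-coordinate is 2/3.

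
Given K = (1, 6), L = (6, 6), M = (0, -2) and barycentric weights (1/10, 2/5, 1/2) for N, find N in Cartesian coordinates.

N = (1/10)·K + (2/5)·L + (1/2)·M.
x-coordinate: (1/10)·1 + (2/5)·6 + (1/2)·0 = 5/2.
y-coordinate: (1/10)·6 + (2/5)·6 + (1/2)·(-2) = 2.

(5/2, 2)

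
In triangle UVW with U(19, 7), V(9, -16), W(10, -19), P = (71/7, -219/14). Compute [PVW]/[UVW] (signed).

1/14

[UVW] = ½·(19·(-16−(-19)) + 9·(-19−7) + 10·(7−(-16))) = ½·(57 − 234 + 230) = 53/2.
[PVW] = ½·((71/7)·(-16−(-19)) + 9·(-19−(-219/14)) + 10·(-219/14−(-16))) = ½·(213/7 − 423/14 + 25/7) = 53/28, so the ratio is (53/28)/(53/2) = 1/14.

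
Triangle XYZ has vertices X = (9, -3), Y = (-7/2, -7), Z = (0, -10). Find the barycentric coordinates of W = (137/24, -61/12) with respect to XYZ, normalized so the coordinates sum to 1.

Signed area of the reference triangle: [XYZ] = ½·(9·(-7−(-10)) + (-7/2)·(-10−(-3)) + 0·(-3−(-7))) = ½·(27 + 49/2 + 0) = 103/4.
[WYZ] = ½·((137/24)·(-7−(-10)) + (-7/2)·(-10−(-61/12)) + 0·(-61/12−(-7))) = ½·(137/8 + 413/24 + 0) = 103/6, so the X-coordinate is (103/6)/(103/4) = 2/3.
[XWZ] = ½·(9·(-61/12−(-10)) + (137/24)·(-10−(-3)) + 0·(-3−(-61/12))) = ½·(177/4 − 959/24 + 0) = 103/48, so the Y-coordinate is 1/12.
[XYW] = ½·(9·(-7−(-61/12)) + (-7/2)·(-61/12−(-3)) + (137/24)·(-3−(-7))) = ½·(-69/4 + 175/24 + 137/6) = 103/16, so the Z-coordinate is 1/4.

(2/3, 1/12, 1/4)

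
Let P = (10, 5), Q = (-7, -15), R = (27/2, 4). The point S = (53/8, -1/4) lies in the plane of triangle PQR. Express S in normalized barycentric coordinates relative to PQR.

Signed area of the reference triangle: [PQR] = ½·(10·(-15−4) + (-7)·(4−5) + (27/2)·(5−(-15))) = ½·(-190 + 7 + 270) = 87/2.
[SQR] = ½·((53/8)·(-15−4) + (-7)·(4−(-1/4)) + (27/2)·(-1/4−(-15))) = ½·(-1007/8 − 119/4 + 1593/8) = 87/4, so the P-coordinate is (87/4)/(87/2) = 1/2.
[PSR] = ½·(10·(-1/4−4) + (53/8)·(4−5) + (27/2)·(5−(-1/4))) = ½·(-85/2 − 53/8 + 567/8) = 87/8, so the Q-coordinate is 1/4.
[PQS] = ½·(10·(-15−(-1/4)) + (-7)·(-1/4−5) + (53/8)·(5−(-15))) = ½·(-295/2 + 147/4 + 265/2) = 87/8, so the R-coordinate is 1/4.

(1/2, 1/4, 1/4)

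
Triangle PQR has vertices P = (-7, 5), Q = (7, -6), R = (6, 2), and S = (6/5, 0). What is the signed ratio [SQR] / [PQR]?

2/5

[PQR] = ½·((-7)·(-6−2) + 7·(2−5) + 6·(5−(-6))) = ½·(56 − 21 + 66) = 101/2.
[SQR] = ½·((6/5)·(-6−2) + 7·(2−0) + 6·(0−(-6))) = ½·(-48/5 + 14 + 36) = 101/5, so the ratio is (101/5)/(101/2) = 2/5.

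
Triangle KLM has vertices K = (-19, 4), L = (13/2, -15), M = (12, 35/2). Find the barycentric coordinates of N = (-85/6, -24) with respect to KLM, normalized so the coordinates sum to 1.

(2/3, 1, -2/3)

Signed area of the reference triangle: [KLM] = ½·((-19)·(-15−(35/2)) + (13/2)·(35/2−4) + 12·(4−(-15))) = ½·(1235/2 + 351/4 + 228) = 3733/8.
[NLM] = ½·((-85/6)·(-15−(35/2)) + (13/2)·(35/2−(-24)) + 12·(-24−(-15))) = ½·(5525/12 + 1079/4 − 108) = 3733/12, so the K-coordinate is (3733/12)/(3733/8) = 2/3.
[KNM] = ½·((-19)·(-24−(35/2)) + (-85/6)·(35/2−4) + 12·(4−(-24))) = ½·(1577/2 − 765/4 + 336) = 3733/8, so the L-coordinate is 1.
[KLN] = ½·((-19)·(-15−(-24)) + (13/2)·(-24−4) + (-85/6)·(4−(-15))) = ½·(-171 − 182 − 1615/6) = -3733/12, so the M-coordinate is -2/3.
Check: 2/3 + 1 − 2/3 = 1.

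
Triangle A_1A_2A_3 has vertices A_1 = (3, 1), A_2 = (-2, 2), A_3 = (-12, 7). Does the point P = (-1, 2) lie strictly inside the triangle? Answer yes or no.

Barycentric coordinates of P: (1/3, 3/5, 1/15).
The three coordinates are positive, positive, positive; a point is interior exactly when all three are positive.

yes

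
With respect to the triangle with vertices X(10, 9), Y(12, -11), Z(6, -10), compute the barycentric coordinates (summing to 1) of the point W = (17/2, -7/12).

(1/2, 1/12, 5/12)

Signed area of the reference triangle: [XYZ] = ½·(10·(-11−(-10)) + 12·(-10−9) + 6·(9−(-11))) = ½·(-10 − 228 + 120) = -59.
[WYZ] = ½·((17/2)·(-11−(-10)) + 12·(-10−(-7/12)) + 6·(-7/12−(-11))) = ½·(-17/2 − 113 + 125/2) = -59/2, so the X-coordinate is (-59/2)/(-59) = 1/2.
[XWZ] = ½·(10·(-7/12−(-10)) + (17/2)·(-10−9) + 6·(9−(-7/12))) = ½·(565/6 − 323/2 + 115/2) = -59/12, so the Y-coordinate is 1/12.
[XYW] = ½·(10·(-11−(-7/12)) + 12·(-7/12−9) + (17/2)·(9−(-11))) = ½·(-625/6 − 115 + 170) = -295/12, so the Z-coordinate is 5/12.
Check: 1/2 + 1/12 + 5/12 = 1.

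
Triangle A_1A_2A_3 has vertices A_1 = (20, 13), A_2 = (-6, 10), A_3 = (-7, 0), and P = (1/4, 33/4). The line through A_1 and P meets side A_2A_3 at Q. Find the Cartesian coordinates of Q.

(-19/3, 20/3)

Barycentric coordinates of P with respect to A_1A_2A_3: (1/4, 1/2, 1/4).
On side A_2A_3 the A_1-coordinate is zero; dropping P's A_1-weight 1/4 and renormalizing the remaining 1/2 : 1/4 gives weights 2/3, 1/3 on A_2, A_3.
Q = (2/3)·(-6, 10) + (1/3)·(-7, 0) = (-19/3, 20/3).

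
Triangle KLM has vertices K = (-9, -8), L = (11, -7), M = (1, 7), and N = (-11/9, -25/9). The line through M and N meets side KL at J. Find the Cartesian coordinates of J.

Barycentric coordinates of N with respect to KLM: (4/9, 2/9, 1/3).
On side KL the M-coordinate is zero; dropping N's M-weight 1/3 and renormalizing the remaining 4/9 : 2/9 gives weights 2/3, 1/3 on K, L.
J = (2/3)·(-9, -8) + (1/3)·(11, -7) = (-7/3, -23/3).

(-7/3, -23/3)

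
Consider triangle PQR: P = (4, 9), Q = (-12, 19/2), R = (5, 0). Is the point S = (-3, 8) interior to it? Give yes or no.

yes

Barycentric coordinates of S: (120/287, 128/287, 39/287).
The three coordinates are positive, positive, positive; a point is interior exactly when all three are positive.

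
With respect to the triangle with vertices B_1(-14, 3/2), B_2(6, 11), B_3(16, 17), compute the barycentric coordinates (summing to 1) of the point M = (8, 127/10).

Signed area of the reference triangle: [B_1B_2B_3] = ½·((-14)·(11−17) + 6·(17−(3/2)) + 16·(3/2−11)) = ½·(84 + 93 − 152) = 25/2.
[MB_2B_3] = ½·(8·(11−17) + 6·(17−(127/10)) + 16·(127/10−11)) = ½·(-48 + 129/5 + 136/5) = 5/2, so the B_1-coordinate is (5/2)/(25/2) = 1/5.
[B_1MB_3] = ½·((-14)·(127/10−17) + 8·(17−(3/2)) + 16·(3/2−(127/10))) = ½·(301/5 + 124 − 896/5) = 5/2, so the B_2-coordinate is 1/5.
[B_1B_2M] = ½·((-14)·(11−(127/10)) + 6·(127/10−(3/2)) + 8·(3/2−11)) = ½·(119/5 + 336/5 − 76) = 15/2, so the B_3-coordinate is 3/5.
Check: 1/5 + 1/5 + 3/5 = 1.

(1/5, 1/5, 3/5)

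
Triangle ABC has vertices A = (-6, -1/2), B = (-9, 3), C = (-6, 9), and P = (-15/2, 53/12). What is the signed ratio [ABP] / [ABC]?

1/3

[ABC] = ½·((-6)·(3−9) + (-9)·(9−(-1/2)) + (-6)·(-1/2−3)) = ½·(36 − 171/2 + 21) = -57/4.
[ABP] = ½·((-6)·(3−(53/12)) + (-9)·(53/12−(-1/2)) + (-15/2)·(-1/2−3)) = ½·(17/2 − 177/4 + 105/4) = -19/4, so the ratio is (-19/4)/(-57/4) = 1/3.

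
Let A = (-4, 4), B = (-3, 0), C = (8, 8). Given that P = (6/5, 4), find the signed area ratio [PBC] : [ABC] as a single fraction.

1/5

[ABC] = ½·((-4)·(0−8) + (-3)·(8−4) + 8·(4−0)) = ½·(32 − 12 + 32) = 26.
[PBC] = ½·((6/5)·(0−8) + (-3)·(8−4) + 8·(4−0)) = ½·(-48/5 − 12 + 32) = 26/5, so the ratio is (26/5)/26 = 1/5.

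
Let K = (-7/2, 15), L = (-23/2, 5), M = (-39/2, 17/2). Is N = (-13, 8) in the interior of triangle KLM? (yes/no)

Barycentric coordinates of N: (25/144, 67/144, 13/36).
The three coordinates are positive, positive, positive; a point is interior exactly when all three are positive.

yes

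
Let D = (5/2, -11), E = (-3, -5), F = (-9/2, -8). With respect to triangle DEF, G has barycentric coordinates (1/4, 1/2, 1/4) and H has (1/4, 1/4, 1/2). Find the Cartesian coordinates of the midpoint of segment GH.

(-35/16, -61/8)

Barycentric coordinates of the midpoint are the average: (1/4, 3/8, 3/8).
Converting: (1/4)·D + (3/8)·E + (3/8)·F = (-35/16, -61/8).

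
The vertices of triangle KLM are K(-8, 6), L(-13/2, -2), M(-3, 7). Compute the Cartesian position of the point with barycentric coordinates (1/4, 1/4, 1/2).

(-41/8, 9/2)

N = (1/4)·K + (1/4)·L + (1/2)·M.
x-coordinate: (1/4)·(-8) + (1/4)·(-13/2) + (1/2)·(-3) = -41/8.
y-coordinate: (1/4)·6 + (1/4)·(-2) + (1/2)·7 = 9/2.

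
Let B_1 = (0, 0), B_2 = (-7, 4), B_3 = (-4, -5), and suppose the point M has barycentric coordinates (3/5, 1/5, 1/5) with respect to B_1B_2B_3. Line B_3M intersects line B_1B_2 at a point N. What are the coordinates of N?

Line B_3M meets B_1B_2 where the B_3-coordinate vanishes; zeroing M's B_3-weight and renormalizing leaves B_1, B_2-weights 3/5 : 1/5 → (3/4, 1/4).
So N = (3/4)·B_1 + (1/4)·B_2 = (-7/4, 1).

(-7/4, 1)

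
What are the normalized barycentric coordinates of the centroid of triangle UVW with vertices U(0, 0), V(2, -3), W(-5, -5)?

(1/3, 1/3, 1/3)

The centroid is the average of the vertices, so each weight is 1/3.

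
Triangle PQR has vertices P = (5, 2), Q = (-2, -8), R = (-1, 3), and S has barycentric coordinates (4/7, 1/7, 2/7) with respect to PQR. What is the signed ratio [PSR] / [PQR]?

The signed ratio [PSR]/[PQR] equals the barycentric coordinate of S at vertex Q, which is 1/7.

1/7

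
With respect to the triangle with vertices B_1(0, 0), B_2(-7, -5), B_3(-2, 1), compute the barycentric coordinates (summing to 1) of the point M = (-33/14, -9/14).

Signed area of the reference triangle: [B_1B_2B_3] = ½·(0·(-5−1) + (-7)·(1−0) + (-2)·(0−(-5))) = ½·(0 − 7 − 10) = -17/2.
[MB_2B_3] = ½·((-33/14)·(-5−1) + (-7)·(1−(-9/14)) + (-2)·(-9/14−(-5))) = ½·(99/7 − 23/2 − 61/7) = -85/28, so the B_1-coordinate is (-85/28)/(-17/2) = 5/14.
[B_1MB_3] = ½·(0·(-9/14−1) + (-33/14)·(1−0) + (-2)·(0−(-9/14))) = ½·(0 − 33/14 − 9/7) = -51/28, so the B_2-coordinate is 3/14.
[B_1B_2M] = ½·(0·(-5−(-9/14)) + (-7)·(-9/14−0) + (-33/14)·(0−(-5))) = ½·(0 + 9/2 − 165/14) = -51/14, so the B_3-coordinate is 3/7.
Check: 5/14 + 3/14 + 3/7 = 1.

(5/14, 3/14, 3/7)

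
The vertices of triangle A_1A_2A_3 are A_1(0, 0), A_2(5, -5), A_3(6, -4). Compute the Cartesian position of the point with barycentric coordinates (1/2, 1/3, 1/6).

P = (1/2)·A_1 + (1/3)·A_2 + (1/6)·A_3.
x-coordinate: (1/2)·0 + (1/3)·5 + (1/6)·6 = 8/3.
y-coordinate: (1/2)·0 + (1/3)·(-5) + (1/6)·(-4) = -7/3.

(8/3, -7/3)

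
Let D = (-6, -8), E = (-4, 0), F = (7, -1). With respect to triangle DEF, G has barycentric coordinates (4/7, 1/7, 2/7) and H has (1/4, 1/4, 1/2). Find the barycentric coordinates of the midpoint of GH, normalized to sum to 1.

Since both coordinate triples sum to 1, the midpoint's barycentrics are the componentwise average.
(4/7+1/4)/2 = 23/56; similarly 11/56 and 11/28.

(23/56, 11/56, 11/28)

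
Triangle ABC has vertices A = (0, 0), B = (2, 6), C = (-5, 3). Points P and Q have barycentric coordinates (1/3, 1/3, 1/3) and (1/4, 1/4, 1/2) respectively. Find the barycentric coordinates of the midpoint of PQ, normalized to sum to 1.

Since both coordinate triples sum to 1, the midpoint's barycentrics are the componentwise average.
(1/3+1/4)/2 = 7/24; similarly 7/24 and 5/12.

(7/24, 7/24, 5/12)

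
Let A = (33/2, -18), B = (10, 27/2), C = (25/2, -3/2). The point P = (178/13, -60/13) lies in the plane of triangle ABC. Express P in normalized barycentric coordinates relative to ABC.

(7/13, 5/13, 1/13)

Signed area of the reference triangle: [ABC] = ½·((33/2)·(27/2−(-3/2)) + 10·(-3/2−(-18)) + (25/2)·(-18−(27/2))) = ½·(495/2 + 165 − 1575/4) = 75/8.
[PBC] = ½·((178/13)·(27/2−(-3/2)) + 10·(-3/2−(-60/13)) + (25/2)·(-60/13−(27/2))) = ½·(2670/13 + 405/13 − 11775/52) = 525/104, so the A-coordinate is (525/104)/(75/8) = 7/13.
[APC] = ½·((33/2)·(-60/13−(-3/2)) + (178/13)·(-3/2−(-18)) + (25/2)·(-18−(-60/13))) = ½·(-2673/52 + 2937/13 − 2175/13) = 375/104, so the B-coordinate is 5/13.
[ABP] = ½·((33/2)·(27/2−(-60/13)) + 10·(-60/13−(-18)) + (178/13)·(-18−(27/2))) = ½·(15543/52 + 1740/13 − 5607/13) = 75/104, so the C-coordinate is 1/13.
Check: 7/13 + 5/13 + 1/13 = 1.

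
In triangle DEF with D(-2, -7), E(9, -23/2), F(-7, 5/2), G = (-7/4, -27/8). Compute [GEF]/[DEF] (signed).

1/4

[DEF] = ½·((-2)·(-23/2−(5/2)) + 9·(5/2−(-7)) + (-7)·(-7−(-23/2))) = ½·(28 + 171/2 − 63/2) = 41.
[GEF] = ½·((-7/4)·(-23/2−(5/2)) + 9·(5/2−(-27/8)) + (-7)·(-27/8−(-23/2))) = ½·(49/2 + 423/8 − 455/8) = 41/4, so the ratio is (41/4)/41 = 1/4.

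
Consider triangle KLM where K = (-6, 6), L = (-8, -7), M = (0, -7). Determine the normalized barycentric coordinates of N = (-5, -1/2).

Signed area of the reference triangle: [KLM] = ½·((-6)·(-7−(-7)) + (-8)·(-7−6) + 0·(6−(-7))) = ½·(0 + 104 + 0) = 52.
[NLM] = ½·((-5)·(-7−(-7)) + (-8)·(-7−(-1/2)) + 0·(-1/2−(-7))) = ½·(0 + 52 + 0) = 26, so the K-coordinate is 26/52 = 1/2.
[KNM] = ½·((-6)·(-1/2−(-7)) + (-5)·(-7−6) + 0·(6−(-1/2))) = ½·(-39 + 65 + 0) = 13, so the L-coordinate is 1/4.
[KLN] = ½·((-6)·(-7−(-1/2)) + (-8)·(-1/2−6) + (-5)·(6−(-7))) = ½·(39 + 52 − 65) = 13, so the M-coordinate is 1/4.

(1/2, 1/4, 1/4)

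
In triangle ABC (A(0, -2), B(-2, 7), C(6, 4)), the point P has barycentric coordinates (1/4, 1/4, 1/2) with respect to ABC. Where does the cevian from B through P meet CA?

(4, 2)

Line BP meets CA where the B-coordinate vanishes; zeroing P's B-weight and renormalizing leaves C, A-weights 1/2 : 1/4 → (2/3, 1/3).
So Q = (2/3)·C + (1/3)·A = (4, 2).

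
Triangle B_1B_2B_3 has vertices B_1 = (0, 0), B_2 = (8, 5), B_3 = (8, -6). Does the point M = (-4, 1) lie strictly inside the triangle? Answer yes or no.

Barycentric coordinates of M: (3/2, -2/11, -7/22).
The three coordinates are positive, negative, negative; a point is interior exactly when all three are positive.

no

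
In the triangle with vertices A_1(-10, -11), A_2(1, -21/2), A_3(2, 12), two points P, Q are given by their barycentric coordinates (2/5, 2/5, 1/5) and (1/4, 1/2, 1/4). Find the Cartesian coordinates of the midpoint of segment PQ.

Barycentric coordinates of the midpoint are the average: (13/40, 9/20, 9/40).
Converting: (13/40)·A_1 + (9/20)·A_2 + (9/40)·A_3 = (-47/20, -28/5).

(-47/20, -28/5)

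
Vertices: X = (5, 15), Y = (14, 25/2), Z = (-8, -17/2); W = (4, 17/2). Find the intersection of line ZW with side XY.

(8, 85/6)

Barycentric coordinates of W with respect to XYZ: (1/2, 1/4, 1/4).
On side XY the Z-coordinate is zero; dropping W's Z-weight 1/4 and renormalizing the remaining 1/2 : 1/4 gives weights 2/3, 1/3 on X, Y.
V = (2/3)·(5, 15) + (1/3)·(14, 25/2) = (8, 85/6).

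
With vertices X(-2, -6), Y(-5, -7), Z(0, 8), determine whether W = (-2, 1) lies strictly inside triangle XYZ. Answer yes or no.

yes

Barycentric coordinates of W: (1/8, 7/20, 21/40).
The three coordinates are positive, positive, positive; a point is interior exactly when all three are positive.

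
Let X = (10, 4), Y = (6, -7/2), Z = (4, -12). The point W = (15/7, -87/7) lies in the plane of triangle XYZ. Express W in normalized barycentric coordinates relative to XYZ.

Signed area of the reference triangle: [XYZ] = ½·(10·(-7/2−(-12)) + 6·(-12−4) + 4·(4−(-7/2))) = ½·(85 − 96 + 30) = 19/2.
[WYZ] = ½·((15/7)·(-7/2−(-12)) + 6·(-12−(-87/7)) + 4·(-87/7−(-7/2))) = ½·(255/14 + 18/7 − 250/7) = -209/28, so the X-coordinate is (-209/28)/(19/2) = -11/14.
[XWZ] = ½·(10·(-87/7−(-12)) + (15/7)·(-12−4) + 4·(4−(-87/7))) = ½·(-30/7 − 240/7 + 460/7) = 95/7, so the Y-coordinate is 10/7.
[XYW] = ½·(10·(-7/2−(-87/7)) + 6·(-87/7−4) + (15/7)·(4−(-7/2))) = ½·(625/7 − 690/7 + 225/14) = 95/28, so the Z-coordinate is 5/14.

(-11/14, 10/7, 5/14)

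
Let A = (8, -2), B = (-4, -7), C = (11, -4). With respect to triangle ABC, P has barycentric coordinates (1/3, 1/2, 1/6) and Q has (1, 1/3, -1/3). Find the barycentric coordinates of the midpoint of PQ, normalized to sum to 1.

Since both coordinate triples sum to 1, the midpoint's barycentrics are the componentwise average.
(1/3+1)/2 = 2/3; similarly 5/12 and -1/12.

(2/3, 5/12, -1/12)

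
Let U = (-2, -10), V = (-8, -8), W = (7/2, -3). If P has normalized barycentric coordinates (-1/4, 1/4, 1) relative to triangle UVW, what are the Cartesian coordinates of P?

P = (-1/4)·U + (1/4)·V + 1·W.
x-coordinate: (-1/4)·(-2) + (1/4)·(-8) + 1·(7/2) = 2.
y-coordinate: (-1/4)·(-10) + (1/4)·(-8) + 1·(-3) = -5/2.

(2, -5/2)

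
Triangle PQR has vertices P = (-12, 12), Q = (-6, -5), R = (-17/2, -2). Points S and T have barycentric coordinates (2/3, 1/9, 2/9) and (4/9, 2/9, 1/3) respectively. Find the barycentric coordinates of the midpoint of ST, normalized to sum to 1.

(5/9, 1/6, 5/18)

Since both coordinate triples sum to 1, the midpoint's barycentrics are the componentwise average.
(2/3+4/9)/2 = 5/9; similarly 1/6 and 5/18.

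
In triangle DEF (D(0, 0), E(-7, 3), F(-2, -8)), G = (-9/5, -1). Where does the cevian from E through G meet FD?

Barycentric coordinates of G with respect to DEF: (3/5, 1/5, 1/5).
On side FD the E-coordinate is zero; dropping G's E-weight 1/5 and renormalizing the remaining 1/5 : 3/5 gives weights 1/4, 3/4 on F, D.
H = (1/4)·(-2, -8) + (3/4)·(0, 0) = (-1/2, -2).

(-1/2, -2)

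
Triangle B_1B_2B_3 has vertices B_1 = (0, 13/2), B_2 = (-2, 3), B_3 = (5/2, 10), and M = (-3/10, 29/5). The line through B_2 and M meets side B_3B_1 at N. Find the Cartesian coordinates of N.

(5/6, 23/3)

Barycentric coordinates of M with respect to B_1B_2B_3: (2/5, 2/5, 1/5).
On side B_3B_1 the B_2-coordinate is zero; dropping M's B_2-weight 2/5 and renormalizing the remaining 1/5 : 2/5 gives weights 1/3, 2/3 on B_3, B_1.
N = (1/3)·(5/2, 10) + (2/3)·(0, 13/2) = (5/6, 23/3).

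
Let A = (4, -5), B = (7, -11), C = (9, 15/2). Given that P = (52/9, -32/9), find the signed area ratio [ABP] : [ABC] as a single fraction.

[ABC] = ½·(4·(-11−(15/2)) + 7·(15/2−(-5)) + 9·(-5−(-11))) = ½·(-74 + 175/2 + 54) = 135/4.
[ABP] = ½·(4·(-11−(-32/9)) + 7·(-32/9−(-5)) + (52/9)·(-5−(-11))) = ½·(-268/9 + 91/9 + 104/3) = 15/2, so the ratio is (15/2)/(135/4) = 2/9.

2/9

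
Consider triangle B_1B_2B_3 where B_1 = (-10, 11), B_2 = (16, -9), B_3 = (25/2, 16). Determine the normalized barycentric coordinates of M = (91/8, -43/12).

(1/6, 3/4, 1/12)

Signed area of the reference triangle: [B_1B_2B_3] = ½·((-10)·(-9−16) + 16·(16−11) + (25/2)·(11−(-9))) = ½·(250 + 80 + 250) = 290.
[MB_2B_3] = ½·((91/8)·(-9−16) + 16·(16−(-43/12)) + (25/2)·(-43/12−(-9))) = ½·(-2275/8 + 940/3 + 1625/24) = 145/3, so the B_1-coordinate is (145/3)/290 = 1/6.
[B_1MB_3] = ½·((-10)·(-43/12−16) + (91/8)·(16−11) + (25/2)·(11−(-43/12))) = ½·(1175/6 + 455/8 + 4375/24) = 435/2, so the B_2-coordinate is 3/4.
[B_1B_2M] = ½·((-10)·(-9−(-43/12)) + 16·(-43/12−11) + (91/8)·(11−(-9))) = ½·(325/6 − 700/3 + 455/2) = 145/6, so the B_3-coordinate is 1/12.
Check: 1/6 + 3/4 + 1/12 = 1.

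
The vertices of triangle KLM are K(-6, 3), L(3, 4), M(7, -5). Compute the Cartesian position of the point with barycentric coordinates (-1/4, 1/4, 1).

N = (-1/4)·K + (1/4)·L + 1·M.
x-coordinate: (-1/4)·(-6) + (1/4)·3 + 1·7 = 37/4.
y-coordinate: (-1/4)·3 + (1/4)·4 + 1·(-5) = -19/4.

(37/4, -19/4)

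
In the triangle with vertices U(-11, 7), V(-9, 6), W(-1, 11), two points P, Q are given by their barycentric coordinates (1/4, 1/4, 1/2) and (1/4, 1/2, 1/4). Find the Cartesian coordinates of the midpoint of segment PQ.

Barycentric coordinates of the midpoint are the average: (1/4, 3/8, 3/8).
Converting: (1/4)·U + (3/8)·V + (3/8)·W = (-13/2, 65/8).

(-13/2, 65/8)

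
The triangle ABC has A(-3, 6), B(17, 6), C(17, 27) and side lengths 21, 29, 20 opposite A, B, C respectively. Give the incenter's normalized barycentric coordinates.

(3/10, 29/70, 2/7)

The incenter has barycentric coordinates proportional to the opposite side lengths: (21 : 29 : 20).
Normalizing by 21+29+20 = 70 gives (3/10, 29/70, 2/7).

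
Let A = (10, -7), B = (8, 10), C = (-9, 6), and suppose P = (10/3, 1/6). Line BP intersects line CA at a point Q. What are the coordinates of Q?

(12/5, -9/5)

Barycentric coordinates of P with respect to ABC: (1/2, 1/6, 1/3).
On side CA the B-coordinate is zero; dropping P's B-weight 1/6 and renormalizing the remaining 1/3 : 1/2 gives weights 2/5, 3/5 on C, A.
Q = (2/5)·(-9, 6) + (3/5)·(10, -7) = (12/5, -9/5).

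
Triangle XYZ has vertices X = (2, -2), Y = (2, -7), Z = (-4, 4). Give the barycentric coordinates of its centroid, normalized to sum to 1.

The centroid is the average of the vertices, so each weight is 1/3.

(1/3, 1/3, 1/3)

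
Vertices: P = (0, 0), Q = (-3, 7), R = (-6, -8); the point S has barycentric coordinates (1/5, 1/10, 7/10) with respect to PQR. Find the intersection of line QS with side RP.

Line QS meets RP where the Q-coordinate vanishes; zeroing S's Q-weight and renormalizing leaves R, P-weights 7/10 : 1/5 → (7/9, 2/9).
So T = (7/9)·R + (2/9)·P = (-14/3, -56/9).

(-14/3, -56/9)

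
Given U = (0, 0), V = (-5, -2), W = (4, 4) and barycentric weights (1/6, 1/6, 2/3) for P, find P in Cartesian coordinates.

(11/6, 7/3)

P = (1/6)·U + (1/6)·V + (2/3)·W.
x-coordinate: (1/6)·0 + (1/6)·(-5) + (2/3)·4 = 11/6.
y-coordinate: (1/6)·0 + (1/6)·(-2) + (2/3)·4 = 7/3.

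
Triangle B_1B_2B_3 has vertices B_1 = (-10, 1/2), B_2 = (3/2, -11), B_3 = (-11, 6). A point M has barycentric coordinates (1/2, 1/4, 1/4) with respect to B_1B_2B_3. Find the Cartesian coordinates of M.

M = (1/2)·B_1 + (1/4)·B_2 + (1/4)·B_3.
x-coordinate: (1/2)·(-10) + (1/4)·(3/2) + (1/4)·(-11) = -59/8.
y-coordinate: (1/2)·(1/2) + (1/4)·(-11) + (1/4)·6 = -1.

(-59/8, -1)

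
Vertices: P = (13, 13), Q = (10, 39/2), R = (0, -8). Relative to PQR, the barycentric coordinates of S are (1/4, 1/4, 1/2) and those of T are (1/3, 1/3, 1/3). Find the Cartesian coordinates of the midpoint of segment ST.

Barycentric coordinates of the midpoint are the average: (7/24, 7/24, 5/12).
Converting: (7/24)·P + (7/24)·Q + (5/12)·R = (161/24, 295/48).

(161/24, 295/48)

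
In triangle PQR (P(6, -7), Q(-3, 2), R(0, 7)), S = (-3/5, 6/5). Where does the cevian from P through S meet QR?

(-9/4, 13/4)

Barycentric coordinates of S with respect to PQR: (1/5, 3/5, 1/5).
On side QR the P-coordinate is zero; dropping S's P-weight 1/5 and renormalizing the remaining 3/5 : 1/5 gives weights 3/4, 1/4 on Q, R.
T = (3/4)·(-3, 2) + (1/4)·(0, 7) = (-9/4, 13/4).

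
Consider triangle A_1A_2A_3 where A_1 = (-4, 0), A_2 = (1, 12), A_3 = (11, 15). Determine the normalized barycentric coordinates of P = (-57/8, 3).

(5/8, 7/8, -1/2)

Signed area of the reference triangle: [A_1A_2A_3] = ½·((-4)·(12−15) + 1·(15−0) + 11·(0−12)) = ½·(12 + 15 − 132) = -105/2.
[PA_2A_3] = ½·((-57/8)·(12−15) + 1·(15−3) + 11·(3−12)) = ½·(171/8 + 12 − 99) = -525/16, so the A_1-coordinate is (-525/16)/(-105/2) = 5/8.
[A_1PA_3] = ½·((-4)·(3−15) + (-57/8)·(15−0) + 11·(0−3)) = ½·(48 − 855/8 − 33) = -735/16, so the A_2-coordinate is 7/8.
[A_1A_2P] = ½·((-4)·(12−3) + 1·(3−0) + (-57/8)·(0−12)) = ½·(-36 + 3 + 171/2) = 105/4, so the A_3-coordinate is -1/2.
Check: 5/8 + 7/8 − 1/2 = 1.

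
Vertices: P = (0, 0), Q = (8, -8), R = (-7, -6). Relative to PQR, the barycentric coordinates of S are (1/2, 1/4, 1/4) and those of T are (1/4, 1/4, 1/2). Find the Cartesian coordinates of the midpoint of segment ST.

Barycentric coordinates of the midpoint are the average: (3/8, 1/4, 3/8).
Converting: (3/8)·P + (1/4)·Q + (3/8)·R = (-5/8, -17/4).

(-5/8, -17/4)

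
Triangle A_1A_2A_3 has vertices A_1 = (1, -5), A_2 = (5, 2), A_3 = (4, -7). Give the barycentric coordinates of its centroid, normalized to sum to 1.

The centroid is the average of the vertices, so each weight is 1/3.

(1/3, 1/3, 1/3)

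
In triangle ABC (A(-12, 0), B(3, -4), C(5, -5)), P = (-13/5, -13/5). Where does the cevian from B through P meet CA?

Barycentric coordinates of P with respect to ABC: (2/5, 2/5, 1/5).
On side CA the B-coordinate is zero; dropping P's B-weight 2/5 and renormalizing the remaining 1/5 : 2/5 gives weights 1/3, 2/3 on C, A.
Q = (1/3)·(5, -5) + (2/3)·(-12, 0) = (-19/3, -5/3).

(-19/3, -5/3)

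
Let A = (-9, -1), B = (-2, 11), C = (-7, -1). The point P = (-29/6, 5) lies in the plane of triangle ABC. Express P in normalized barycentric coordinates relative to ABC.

(1/6, 1/2, 1/3)

Signed area of the reference triangle: [ABC] = ½·((-9)·(11−(-1)) + (-2)·(-1−(-1)) + (-7)·(-1−11)) = ½·(-108 + 0 + 84) = -12.
[PBC] = ½·((-29/6)·(11−(-1)) + (-2)·(-1−5) + (-7)·(5−11)) = ½·(-58 + 12 + 42) = -2, so the A-coordinate is (-2)/(-12) = 1/6.
[APC] = ½·((-9)·(5−(-1)) + (-29/6)·(-1−(-1)) + (-7)·(-1−5)) = ½·(-54 + 0 + 42) = -6, so the B-coordinate is 1/2.
[ABP] = ½·((-9)·(11−5) + (-2)·(5−(-1)) + (-29/6)·(-1−11)) = ½·(-54 − 12 + 58) = -4, so the C-coordinate is 1/3.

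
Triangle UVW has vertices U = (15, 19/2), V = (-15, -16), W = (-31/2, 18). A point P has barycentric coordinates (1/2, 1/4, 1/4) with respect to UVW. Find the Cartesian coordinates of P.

(-1/8, 21/4)

P = (1/2)·U + (1/4)·V + (1/4)·W.
x-coordinate: (1/2)·15 + (1/4)·(-15) + (1/4)·(-31/2) = -1/8.
y-coordinate: (1/2)·(19/2) + (1/4)·(-16) + (1/4)·18 = 21/4.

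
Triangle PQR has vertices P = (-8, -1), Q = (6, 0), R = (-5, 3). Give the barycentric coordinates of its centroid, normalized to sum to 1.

(1/3, 1/3, 1/3)

The centroid is the average of the vertices, so each weight is 1/3.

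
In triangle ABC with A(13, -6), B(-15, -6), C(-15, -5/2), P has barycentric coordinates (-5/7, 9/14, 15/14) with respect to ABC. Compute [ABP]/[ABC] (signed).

The signed ratio [ABP]/[ABC] equals the barycentric coordinate of P at vertex C, which is 15/14.

15/14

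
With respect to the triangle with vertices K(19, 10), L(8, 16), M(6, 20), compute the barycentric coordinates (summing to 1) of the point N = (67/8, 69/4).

Signed area of the reference triangle: [KLM] = ½·(19·(16−20) + 8·(20−10) + 6·(10−16)) = ½·(-76 + 80 − 36) = -16.
[NLM] = ½·((67/8)·(16−20) + 8·(20−(69/4)) + 6·(69/4−16)) = ½·(-67/2 + 22 + 15/2) = -2, so the K-coordinate is (-2)/(-16) = 1/8.
[KNM] = ½·(19·(69/4−20) + (67/8)·(20−10) + 6·(10−(69/4))) = ½·(-209/4 + 335/4 − 87/2) = -6, so the L-coordinate is 3/8.
[KLN] = ½·(19·(16−(69/4)) + 8·(69/4−10) + (67/8)·(10−16)) = ½·(-95/4 + 58 − 201/4) = -8, so the M-coordinate is 1/2.

(1/8, 3/8, 1/2)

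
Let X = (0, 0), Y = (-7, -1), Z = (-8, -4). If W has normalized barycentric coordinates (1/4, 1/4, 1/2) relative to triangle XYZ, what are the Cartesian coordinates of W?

(-23/4, -9/4)

W = (1/4)·X + (1/4)·Y + (1/2)·Z.
x-coordinate: (1/4)·0 + (1/4)·(-7) + (1/2)·(-8) = -23/4.
y-coordinate: (1/4)·0 + (1/4)·(-1) + (1/2)·(-4) = -9/4.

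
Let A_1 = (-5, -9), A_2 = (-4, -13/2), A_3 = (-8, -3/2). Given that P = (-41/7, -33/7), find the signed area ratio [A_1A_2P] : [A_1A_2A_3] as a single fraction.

3/7

[A_1A_2A_3] = ½·((-5)·(-13/2−(-3/2)) + (-4)·(-3/2−(-9)) + (-8)·(-9−(-13/2))) = ½·(25 − 30 + 20) = 15/2.
[A_1A_2P] = ½·((-5)·(-13/2−(-33/7)) + (-4)·(-33/7−(-9)) + (-41/7)·(-9−(-13/2))) = ½·(125/14 − 120/7 + 205/14) = 45/14, so the ratio is (45/14)/(15/2) = 3/7.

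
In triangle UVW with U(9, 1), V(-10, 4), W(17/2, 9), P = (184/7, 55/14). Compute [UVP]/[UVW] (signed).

5/7

[UVW] = ½·(9·(4−9) + (-10)·(9−1) + (17/2)·(1−4)) = ½·(-45 − 80 − 51/2) = -301/4.
[UVP] = ½·(9·(4−(55/14)) + (-10)·(55/14−1) + (184/7)·(1−4)) = ½·(9/14 − 205/7 − 552/7) = -215/4, so the ratio is (-215/4)/(-301/4) = 5/7.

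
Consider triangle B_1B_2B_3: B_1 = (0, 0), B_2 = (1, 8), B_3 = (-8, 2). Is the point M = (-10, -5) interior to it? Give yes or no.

Barycentric coordinates of M: (17/22, -10/11, 25/22).
The three coordinates are positive, negative, positive; a point is interior exactly when all three are positive.

no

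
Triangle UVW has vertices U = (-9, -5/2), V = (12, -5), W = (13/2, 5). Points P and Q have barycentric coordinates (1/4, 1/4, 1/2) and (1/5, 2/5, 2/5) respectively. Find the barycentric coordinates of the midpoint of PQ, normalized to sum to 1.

(9/40, 13/40, 9/20)

Since both coordinate triples sum to 1, the midpoint's barycentrics are the componentwise average.
(1/4+1/5)/2 = 9/40; similarly 13/40 and 9/20.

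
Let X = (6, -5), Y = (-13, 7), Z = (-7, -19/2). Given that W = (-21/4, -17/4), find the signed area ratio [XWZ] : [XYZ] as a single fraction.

[XYZ] = ½·(6·(7−(-19/2)) + (-13)·(-19/2−(-5)) + (-7)·(-5−7)) = ½·(99 + 117/2 + 84) = 483/4.
[XWZ] = ½·(6·(-17/4−(-19/2)) + (-21/4)·(-19/2−(-5)) + (-7)·(-5−(-17/4))) = ½·(63/2 + 189/8 + 21/4) = 483/16, so the ratio is (483/16)/(483/4) = 1/4.

1/4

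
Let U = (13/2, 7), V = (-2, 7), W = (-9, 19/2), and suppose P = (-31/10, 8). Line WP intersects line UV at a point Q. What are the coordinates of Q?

Barycentric coordinates of P with respect to UVW: (1/5, 2/5, 2/5).
On side UV the W-coordinate is zero; dropping P's W-weight 2/5 and renormalizing the remaining 1/5 : 2/5 gives weights 1/3, 2/3 on U, V.
Q = (1/3)·(13/2, 7) + (2/3)·(-2, 7) = (5/6, 7).

(5/6, 7)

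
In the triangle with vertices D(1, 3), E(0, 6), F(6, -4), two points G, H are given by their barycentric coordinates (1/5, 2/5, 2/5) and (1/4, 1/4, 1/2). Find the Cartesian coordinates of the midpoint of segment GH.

Barycentric coordinates of the midpoint are the average: (9/40, 13/40, 9/20).
Converting: (9/40)·D + (13/40)·E + (9/20)·F = (117/40, 33/40).

(117/40, 33/40)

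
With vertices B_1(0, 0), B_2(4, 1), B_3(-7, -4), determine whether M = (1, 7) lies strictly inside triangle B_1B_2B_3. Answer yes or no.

Barycentric coordinates of M: (9, -5, -3).
The three coordinates are positive, negative, negative; a point is interior exactly when all three are positive.

no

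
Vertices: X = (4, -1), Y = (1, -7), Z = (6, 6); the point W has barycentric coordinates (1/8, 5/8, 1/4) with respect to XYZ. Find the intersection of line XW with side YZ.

(17/7, -23/7)

Line XW meets YZ where the X-coordinate vanishes; zeroing W's X-weight and renormalizing leaves Y, Z-weights 5/8 : 1/4 → (5/7, 2/7).
So V = (5/7)·Y + (2/7)·Z = (17/7, -23/7).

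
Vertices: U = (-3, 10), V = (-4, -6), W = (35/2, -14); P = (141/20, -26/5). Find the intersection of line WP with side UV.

Barycentric coordinates of P with respect to UVW: (3/10, 1/5, 1/2).
On side UV the W-coordinate is zero; dropping P's W-weight 1/2 and renormalizing the remaining 3/10 : 1/5 gives weights 3/5, 2/5 on U, V.
Q = (3/5)·(-3, 10) + (2/5)·(-4, -6) = (-17/5, 18/5).

(-17/5, 18/5)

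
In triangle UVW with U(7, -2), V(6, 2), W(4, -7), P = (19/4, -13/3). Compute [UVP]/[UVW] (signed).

[UVW] = ½·(7·(2−(-7)) + 6·(-7−(-2)) + 4·(-2−2)) = ½·(63 − 30 − 16) = 17/2.
[UVP] = ½·(7·(2−(-13/3)) + 6·(-13/3−(-2)) + (19/4)·(-2−2)) = ½·(133/3 − 14 − 19) = 17/3, so the ratio is (17/3)/(17/2) = 2/3.

2/3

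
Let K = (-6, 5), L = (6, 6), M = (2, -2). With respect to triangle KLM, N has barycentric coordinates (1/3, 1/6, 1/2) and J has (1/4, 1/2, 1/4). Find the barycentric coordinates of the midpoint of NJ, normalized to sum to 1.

Since both coordinate triples sum to 1, the midpoint's barycentrics are the componentwise average.
(1/3+1/4)/2 = 7/24; similarly 1/3 and 3/8.

(7/24, 1/3, 3/8)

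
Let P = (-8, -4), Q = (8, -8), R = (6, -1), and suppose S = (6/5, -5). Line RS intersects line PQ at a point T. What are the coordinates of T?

Barycentric coordinates of S with respect to PQR: (2/5, 2/5, 1/5).
On side PQ the R-coordinate is zero; dropping S's R-weight 1/5 and renormalizing the remaining 2/5 : 2/5 gives weights 1/2, 1/2 on P, Q.
T = (1/2)·(-8, -4) + (1/2)·(8, -8) = (0, -6).

(0, -6)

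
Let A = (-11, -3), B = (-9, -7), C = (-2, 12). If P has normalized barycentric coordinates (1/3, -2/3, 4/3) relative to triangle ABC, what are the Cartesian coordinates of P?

(-1/3, 59/3)

P = (1/3)·A + (-2/3)·B + (4/3)·C.
x-coordinate: (1/3)·(-11) + (-2/3)·(-9) + (4/3)·(-2) = -1/3.
y-coordinate: (1/3)·(-3) + (-2/3)·(-7) + (4/3)·12 = 59/3.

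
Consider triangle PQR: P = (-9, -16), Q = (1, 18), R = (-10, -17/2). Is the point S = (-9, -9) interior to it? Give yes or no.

yes

Barycentric coordinates of S: (32/109, 7/109, 70/109).
The three coordinates are positive, positive, positive; a point is interior exactly when all three are positive.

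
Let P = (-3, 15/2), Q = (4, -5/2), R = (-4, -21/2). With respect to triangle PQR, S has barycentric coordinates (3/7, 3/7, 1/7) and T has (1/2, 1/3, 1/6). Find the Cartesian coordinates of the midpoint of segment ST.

Barycentric coordinates of the midpoint are the average: (13/28, 8/21, 13/84).
Converting: (13/28)·P + (8/21)·Q + (13/84)·R = (-41/84, 19/21).

(-41/84, 19/21)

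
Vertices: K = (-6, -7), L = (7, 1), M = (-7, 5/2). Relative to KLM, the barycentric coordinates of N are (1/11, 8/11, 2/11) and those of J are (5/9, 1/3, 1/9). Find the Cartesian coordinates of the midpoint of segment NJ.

Barycentric coordinates of the midpoint are the average: (32/99, 35/66, 29/198).
Converting: (32/99)·K + (35/66)·L + (29/198)·M = (74/99, -541/396).

(74/99, -541/396)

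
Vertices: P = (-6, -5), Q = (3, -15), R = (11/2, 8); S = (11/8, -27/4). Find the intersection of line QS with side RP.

Barycentric coordinates of S with respect to PQR: (1/4, 1/2, 1/4).
On side RP the Q-coordinate is zero; dropping S's Q-weight 1/2 and renormalizing the remaining 1/4 : 1/4 gives weights 1/2, 1/2 on R, P.
T = (1/2)·(11/2, 8) + (1/2)·(-6, -5) = (-1/4, 3/2).

(-1/4, 3/2)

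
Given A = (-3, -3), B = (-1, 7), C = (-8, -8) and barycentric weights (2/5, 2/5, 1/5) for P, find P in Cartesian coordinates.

P = (2/5)·A + (2/5)·B + (1/5)·C.
x-coordinate: (2/5)·(-3) + (2/5)·(-1) + (1/5)·(-8) = -16/5.
y-coordinate: (2/5)·(-3) + (2/5)·7 + (1/5)·(-8) = 0.

(-16/5, 0)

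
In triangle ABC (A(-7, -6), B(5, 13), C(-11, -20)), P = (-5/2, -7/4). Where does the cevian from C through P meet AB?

(13/5, 46/5)

Barycentric coordinates of P with respect to ABC: (1/8, 1/2, 3/8).
On side AB the C-coordinate is zero; dropping P's C-weight 3/8 and renormalizing the remaining 1/8 : 1/2 gives weights 1/5, 4/5 on A, B.
Q = (1/5)·(-7, -6) + (4/5)·(5, 13) = (13/5, 46/5).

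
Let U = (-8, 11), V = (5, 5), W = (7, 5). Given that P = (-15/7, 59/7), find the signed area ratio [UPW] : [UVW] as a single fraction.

2/7

[UVW] = ½·((-8)·(5−5) + 5·(5−11) + 7·(11−5)) = ½·(0 − 30 + 42) = 6.
[UPW] = ½·((-8)·(59/7−5) + (-15/7)·(5−11) + 7·(11−(59/7))) = ½·(-192/7 + 90/7 + 18) = 12/7, so the ratio is (12/7)/6 = 2/7.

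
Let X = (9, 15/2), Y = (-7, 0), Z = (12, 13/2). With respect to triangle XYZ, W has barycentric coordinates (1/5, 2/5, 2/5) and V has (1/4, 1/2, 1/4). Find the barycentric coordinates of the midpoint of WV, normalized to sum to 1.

Since both coordinate triples sum to 1, the midpoint's barycentrics are the componentwise average.
(1/5+1/4)/2 = 9/40; similarly 9/20 and 13/40.

(9/40, 9/20, 13/40)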